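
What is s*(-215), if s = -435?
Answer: 93525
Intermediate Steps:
s*(-215) = -435*(-215) = 93525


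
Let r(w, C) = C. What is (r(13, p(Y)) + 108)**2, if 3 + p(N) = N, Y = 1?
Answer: 11236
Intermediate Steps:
p(N) = -3 + N
(r(13, p(Y)) + 108)**2 = ((-3 + 1) + 108)**2 = (-2 + 108)**2 = 106**2 = 11236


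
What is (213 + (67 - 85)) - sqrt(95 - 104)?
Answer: 195 - 3*I ≈ 195.0 - 3.0*I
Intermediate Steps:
(213 + (67 - 85)) - sqrt(95 - 104) = (213 - 18) - sqrt(-9) = 195 - 3*I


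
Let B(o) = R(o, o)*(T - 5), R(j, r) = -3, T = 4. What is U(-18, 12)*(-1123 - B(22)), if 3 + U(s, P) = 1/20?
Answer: 33217/10 ≈ 3321.7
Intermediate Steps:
U(s, P) = -59/20 (U(s, P) = -3 + 1/20 = -59/20)
B(o) = 3 (B(o) = -3*(4 - 5) = -3*(-1) = 3)
U(-18, 12)*(-1123 - B(22)) = -59*(-1123 - 1*3)/20 = -59*(-1123 - 3)/20 = -59/20*(-1126) = 33217/10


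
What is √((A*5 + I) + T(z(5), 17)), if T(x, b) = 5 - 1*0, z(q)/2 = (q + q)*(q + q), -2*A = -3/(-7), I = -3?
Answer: √182/14 ≈ 0.96362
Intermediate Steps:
A = -3/14 (A = -(-3)/(2*(-7)) = -(-3)*(-1)/(2*7) = -½*3/7 = -3/14 ≈ -0.21429)
z(q) = 8*q² (z(q) = 2*((q + q)*(q + q)) = 2*((2*q)*(2*q)) = 2*(4*q²) = 8*q²)
T(x, b) = 5 (T(x, b) = 5 + 0 = 5)
√((A*5 + I) + T(z(5), 17)) = √((-3/14*5 - 3) + 5) = √((-15/14 - 3) + 5) = √(-57/14 + 5) = √(13/14) = √182/14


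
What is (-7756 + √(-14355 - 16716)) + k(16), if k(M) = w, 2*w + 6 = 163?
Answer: -15355/2 + I*√31071 ≈ -7677.5 + 176.27*I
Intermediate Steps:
w = 157/2 (w = -3 + (½)*163 = -3 + 163/2 = 157/2 ≈ 78.500)
k(M) = 157/2
(-7756 + √(-14355 - 16716)) + k(16) = (-7756 + √(-14355 - 16716)) + 157/2 = (-7756 + √(-31071)) + 157/2 = (-7756 + I*√31071) + 157/2 = -15355/2 + I*√31071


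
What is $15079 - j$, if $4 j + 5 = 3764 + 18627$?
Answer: $\frac{18965}{2} \approx 9482.5$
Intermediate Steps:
$j = \frac{11193}{2}$ ($j = - \frac{5}{4} + \frac{3764 + 18627}{4} = - \frac{5}{4} + \frac{1}{4} \cdot 22391 = - \frac{5}{4} + \frac{22391}{4} = \frac{11193}{2} \approx 5596.5$)
$15079 - j = 15079 - \frac{11193}{2} = \frac{18965}{2}$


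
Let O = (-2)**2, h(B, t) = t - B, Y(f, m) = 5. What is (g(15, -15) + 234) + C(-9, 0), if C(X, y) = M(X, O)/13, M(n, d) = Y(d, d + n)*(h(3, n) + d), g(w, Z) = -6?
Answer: 2924/13 ≈ 224.92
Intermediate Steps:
O = 4
M(n, d) = -15 + 5*d + 5*n (M(n, d) = 5*((n - 1*3) + d) = 5*((n - 3) + d) = 5*((-3 + n) + d) = 5*(-3 + d + n) = -15 + 5*d + 5*n)
C(X, y) = 5/13 + 5*X/13 (C(X, y) = (-15 + 5*4 + 5*X)/13 = (-15 + 20 + 5*X)*(1/13) = (5 + 5*X)*(1/13) = 5/13 + 5*X/13)
(g(15, -15) + 234) + C(-9, 0) = (-6 + 234) + (5/13 + (5/13)*(-9)) = 228 + (5/13 - 45/13) = 228 - 40/13 = 2924/13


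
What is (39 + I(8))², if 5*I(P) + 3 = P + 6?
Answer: 42436/25 ≈ 1697.4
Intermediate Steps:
I(P) = ⅗ + P/5 (I(P) = -⅗ + (P + 6)/5 = -⅗ + (6 + P)/5 = -⅗ + (6/5 + P/5) = ⅗ + P/5)
(39 + I(8))² = (39 + (⅗ + (⅕)*8))² = (39 + (⅗ + 8/5))² = (39 + 11/5)² = (206/5)² = 42436/25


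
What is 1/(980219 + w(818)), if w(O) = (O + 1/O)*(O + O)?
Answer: 1/2318469 ≈ 4.3132e-7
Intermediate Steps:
w(O) = 2*O*(O + 1/O) (w(O) = (O + 1/O)*(2*O) = 2*O*(O + 1/O))
1/(980219 + w(818)) = 1/(980219 + (2 + 2*818²)) = 1/(980219 + (2 + 2*669124)) = 1/(980219 + (2 + 1338248)) = 1/(980219 + 1338250) = 1/2318469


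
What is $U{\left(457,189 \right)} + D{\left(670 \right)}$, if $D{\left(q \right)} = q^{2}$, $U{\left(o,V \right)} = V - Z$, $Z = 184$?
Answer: $448905$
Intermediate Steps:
$U{\left(o,V \right)} = -184 + V$ ($U{\left(o,V \right)} = V - 184 = -184 + V$)
$U{\left(457,189 \right)} + D{\left(670 \right)} = \left(-184 + 189\right) + 670^{2} = 5 + 448900 = 448905$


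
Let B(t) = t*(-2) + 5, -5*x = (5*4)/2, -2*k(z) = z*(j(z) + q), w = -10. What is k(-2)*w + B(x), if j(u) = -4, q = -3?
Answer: 79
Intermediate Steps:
k(z) = 7*z/2 (k(z) = -z*(-4 - 3)/2 = -z*(-7)/2 = -(-7)*z/2 = 7*z/2)
x = -2 (x = -5*4/(5*2) = -4/2 = -1/5*10 = -2)
B(t) = 5 - 2*t (B(t) = -2*t + 5 = 5 - 2*t)
k(-2)*w + B(x) = ((7/2)*(-2))*(-10) + (5 - 2*(-2)) = -7*(-10) + (5 + 4) = 70 + 9 = 79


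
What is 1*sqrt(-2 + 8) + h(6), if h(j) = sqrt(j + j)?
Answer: sqrt(6) + 2*sqrt(3) ≈ 5.9136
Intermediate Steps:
h(j) = sqrt(2)*sqrt(j) (h(j) = sqrt(2*j) = sqrt(2)*sqrt(j))
1*sqrt(-2 + 8) + h(6) = 1*sqrt(-2 + 8) + sqrt(2)*sqrt(6) = 1*sqrt(6) + 2*sqrt(3) = sqrt(6) + 2*sqrt(3)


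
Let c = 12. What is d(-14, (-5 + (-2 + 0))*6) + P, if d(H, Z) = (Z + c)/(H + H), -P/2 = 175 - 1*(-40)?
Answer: -6005/14 ≈ -428.93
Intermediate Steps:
P = -430 (P = -2*(175 - 1*(-40)) = -2*(175 + 40) = -2*215 = -430)
d(H, Z) = (12 + Z)/(2*H) (d(H, Z) = (Z + 12)/(H + H) = (12 + Z)/((2*H)) = (12 + Z)*(1/(2*H)) = (12 + Z)/(2*H))
d(-14, (-5 + (-2 + 0))*6) + P = (½)*(12 + (-5 + (-2 + 0))*6)/(-14) - 430 = (½)*(-1/14)*(12 + (-5 - 2)*6) - 430 = (½)*(-1/14)*(12 - 7*6) - 430 = (½)*(-1/14)*(12 - 42) - 430 = (½)*(-1/14)*(-30) - 430 = 15/14 - 430 = -6005/14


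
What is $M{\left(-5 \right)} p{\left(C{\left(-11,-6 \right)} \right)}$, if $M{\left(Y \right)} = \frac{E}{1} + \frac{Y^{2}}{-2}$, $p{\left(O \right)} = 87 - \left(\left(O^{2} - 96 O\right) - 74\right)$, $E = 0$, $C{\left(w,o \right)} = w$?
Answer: $12700$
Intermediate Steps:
$p{\left(O \right)} = 161 - O^{2} + 96 O$ ($p{\left(O \right)} = 87 - \left(-74 + O^{2} - 96 O\right) = 87 + \left(74 - O^{2} + 96 O\right) = 161 - O^{2} + 96 O$)
$M{\left(Y \right)} = - \frac{Y^{2}}{2}$ ($M{\left(Y \right)} = \frac{0}{1} + \frac{Y^{2}}{-2} = 0 \cdot 1 + Y^{2} \left(- \frac{1}{2}\right) = 0 - \frac{Y^{2}}{2} = - \frac{Y^{2}}{2}$)
$M{\left(-5 \right)} p{\left(C{\left(-11,-6 \right)} \right)} = - \frac{\left(-5\right)^{2}}{2} \left(161 - \left(-11\right)^{2} + 96 \left(-11\right)\right) = \left(- \frac{1}{2}\right) 25 \left(161 - 121 - 1056\right) = - \frac{25 \left(161 - 121 - 1056\right)}{2} = \left(- \frac{25}{2}\right) \left(-1016\right) = 12700$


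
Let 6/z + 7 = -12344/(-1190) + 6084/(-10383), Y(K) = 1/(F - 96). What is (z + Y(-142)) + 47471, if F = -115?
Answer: 19164097058310/403682879 ≈ 47473.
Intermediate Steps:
Y(K) = -1/211 (Y(K) = 1/(-115 - 96) = 1/(-211) = -1/211)
z = 4118590/1913189 (z = 6/(-7 + (-12344/(-1190) + 6084/(-10383))) = 6/(-7 + (-12344*(-1/1190) + 6084*(-1/10383))) = 6/(-7 + (6172/595 - 2028/3461)) = 6/(-7 + 20154632/2059295) = 6/(5739567/2059295) = 6*(2059295/5739567) = 4118590/1913189 ≈ 2.1527)
(z + Y(-142)) + 47471 = (4118590/1913189 - 1/211) + 47471 = 867109301/403682879 + 47471 = 19164097058310/403682879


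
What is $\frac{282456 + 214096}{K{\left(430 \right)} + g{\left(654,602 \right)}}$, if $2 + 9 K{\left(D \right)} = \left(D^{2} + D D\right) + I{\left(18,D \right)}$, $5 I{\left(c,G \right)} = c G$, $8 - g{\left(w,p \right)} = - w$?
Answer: $\frac{186207}{15721} \approx 11.844$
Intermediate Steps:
$g{\left(w,p \right)} = 8 + w$ ($g{\left(w,p \right)} = 8 - - w = 8 + w$)
$I{\left(c,G \right)} = \frac{G c}{5}$ ($I{\left(c,G \right)} = \frac{c G}{5} = \frac{G c}{5}$)
$K{\left(D \right)} = - \frac{2}{9} + \frac{2 D}{5} + \frac{2 D^{2}}{9}$ ($K{\left(D \right)} = - \frac{2}{9} + \frac{\left(D^{2} + D D\right) + \frac{1}{5} D 18}{9} = - \frac{2}{9} + \frac{\left(D^{2} + D^{2}\right) + \frac{18 D}{5}}{9} = - \frac{2}{9} + \frac{2 D^{2} + \frac{18 D}{5}}{9} = - \frac{2}{9} + \left(\frac{2 D}{5} + \frac{2 D^{2}}{9}\right) = - \frac{2}{9} + \frac{2 D}{5} + \frac{2 D^{2}}{9}$)
$\frac{282456 + 214096}{K{\left(430 \right)} + g{\left(654,602 \right)}} = \frac{282456 + 214096}{\left(- \frac{2}{9} + \frac{2}{5} \cdot 430 + \frac{2 \cdot 430^{2}}{9}\right) + \left(8 + 654\right)} = \frac{496552}{\left(- \frac{2}{9} + 172 + \frac{2}{9} \cdot 184900\right) + 662} = \frac{496552}{\left(- \frac{2}{9} + 172 + \frac{369800}{9}\right) + 662} = \frac{496552}{\frac{123782}{3} + 662} = \frac{496552}{\frac{125768}{3}} = 496552 \cdot \frac{3}{125768} = \frac{186207}{15721}$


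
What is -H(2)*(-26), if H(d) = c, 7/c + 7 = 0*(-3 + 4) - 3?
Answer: -91/5 ≈ -18.200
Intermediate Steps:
c = -7/10 (c = 7/(-7 + (0*(-3 + 4) - 3)) = 7/(-7 + (0*1 - 3)) = 7/(-7 + (0 - 3)) = 7/(-7 - 3) = 7/(-10) = 7*(-⅒) = -7/10 ≈ -0.70000)
H(d) = -7/10
-H(2)*(-26) = -1*(-7/10)*(-26) = (7/10)*(-26) = -91/5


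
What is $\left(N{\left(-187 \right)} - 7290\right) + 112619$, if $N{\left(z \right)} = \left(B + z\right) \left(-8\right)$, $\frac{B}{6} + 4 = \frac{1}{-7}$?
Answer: $\frac{749167}{7} \approx 1.0702 \cdot 10^{5}$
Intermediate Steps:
$B = - \frac{174}{7}$ ($B = -24 + \frac{6}{-7} = -24 + 6 \left(- \frac{1}{7}\right) = -24 - \frac{6}{7} = - \frac{174}{7} \approx -24.857$)
$N{\left(z \right)} = \frac{1392}{7} - 8 z$ ($N{\left(z \right)} = \left(- \frac{174}{7} + z\right) \left(-8\right) = \frac{1392}{7} - 8 z$)
$\left(N{\left(-187 \right)} - 7290\right) + 112619 = \left(\left(\frac{1392}{7} - -1496\right) - 7290\right) + 112619 = \left(\left(\frac{1392}{7} + 1496\right) - 7290\right) + 112619 = \left(\frac{11864}{7} - 7290\right) + 112619 = - \frac{39166}{7} + 112619 = \frac{749167}{7}$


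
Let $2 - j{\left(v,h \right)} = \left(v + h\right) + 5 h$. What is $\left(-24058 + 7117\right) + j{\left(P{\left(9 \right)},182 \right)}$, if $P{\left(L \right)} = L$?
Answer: $-18040$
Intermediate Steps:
$j{\left(v,h \right)} = 2 - v - 6 h$ ($j{\left(v,h \right)} = 2 - \left(\left(v + h\right) + 5 h\right) = 2 - \left(\left(h + v\right) + 5 h\right) = 2 - \left(v + 6 h\right) = 2 - v - 6 h$)
$\left(-24058 + 7117\right) + j{\left(P{\left(9 \right)},182 \right)} = \left(-24058 + 7117\right) - 1099 = -16941 - 1099 = -18040$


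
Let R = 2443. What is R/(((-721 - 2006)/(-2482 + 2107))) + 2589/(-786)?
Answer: 79223783/238158 ≈ 332.65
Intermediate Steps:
R/(((-721 - 2006)/(-2482 + 2107))) + 2589/(-786) = 2443/(((-721 - 2006)/(-2482 + 2107))) + 2589/(-786) = 2443/((-2727/(-375))) + 2589*(-1/786) = 2443/((-2727*(-1/375))) - 863/262 = 2443/(909/125) - 863/262 = 2443*(125/909) - 863/262 = 305375/909 - 863/262 = 79223783/238158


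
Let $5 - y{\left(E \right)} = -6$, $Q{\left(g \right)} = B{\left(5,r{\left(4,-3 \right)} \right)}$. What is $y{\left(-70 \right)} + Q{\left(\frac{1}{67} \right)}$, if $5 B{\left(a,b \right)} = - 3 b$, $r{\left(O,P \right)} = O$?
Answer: $\frac{43}{5} \approx 8.6$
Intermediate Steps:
$B{\left(a,b \right)} = - \frac{3 b}{5}$ ($B{\left(a,b \right)} = \frac{\left(-3\right) b}{5} = - \frac{3 b}{5}$)
$Q{\left(g \right)} = - \frac{12}{5}$ ($Q{\left(g \right)} = \left(- \frac{3}{5}\right) 4 = - \frac{12}{5}$)
$y{\left(E \right)} = 11$ ($y{\left(E \right)} = 5 - -6 = 5 + 6 = 11$)
$y{\left(-70 \right)} + Q{\left(\frac{1}{67} \right)} = 11 - \frac{12}{5} = \frac{43}{5}$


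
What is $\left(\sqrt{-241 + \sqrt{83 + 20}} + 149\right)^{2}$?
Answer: $\left(149 + i \sqrt{241 - \sqrt{103}}\right)^{2} \approx 21970.0 + 4527.8 i$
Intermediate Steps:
$\left(\sqrt{-241 + \sqrt{83 + 20}} + 149\right)^{2} = \left(\sqrt{-241 + \sqrt{103}} + 149\right)^{2} = \left(149 + \sqrt{-241 + \sqrt{103}}\right)^{2}$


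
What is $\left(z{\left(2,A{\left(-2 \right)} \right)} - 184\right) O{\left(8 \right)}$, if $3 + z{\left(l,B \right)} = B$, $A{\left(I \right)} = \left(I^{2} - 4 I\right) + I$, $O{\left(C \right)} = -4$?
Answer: $708$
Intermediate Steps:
$A{\left(I \right)} = I^{2} - 3 I$
$z{\left(l,B \right)} = -3 + B$
$\left(z{\left(2,A{\left(-2 \right)} \right)} - 184\right) O{\left(8 \right)} = \left(\left(-3 - 2 \left(-3 - 2\right)\right) - 184\right) \left(-4\right) = \left(\left(-3 - -10\right) - 184\right) \left(-4\right) = \left(\left(-3 + 10\right) - 184\right) \left(-4\right) = \left(7 - 184\right) \left(-4\right) = \left(-177\right) \left(-4\right) = 708$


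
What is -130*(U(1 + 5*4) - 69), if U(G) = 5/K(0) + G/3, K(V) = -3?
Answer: 24830/3 ≈ 8276.7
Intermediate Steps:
U(G) = -5/3 + G/3 (U(G) = 5/(-3) + G/3 = 5*(-⅓) + G*(⅓) = -5/3 + G/3)
-130*(U(1 + 5*4) - 69) = -130*((-5/3 + (1 + 5*4)/3) - 69) = -130*((-5/3 + (1 + 20)/3) - 69) = -130*((-5/3 + (⅓)*21) - 69) = -130*((-5/3 + 7) - 69) = -130*(16/3 - 69) = -130*(-191/3) = 24830/3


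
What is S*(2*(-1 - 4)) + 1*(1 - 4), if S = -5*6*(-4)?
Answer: -1203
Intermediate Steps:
S = 120 (S = -30*(-4) = 120)
S*(2*(-1 - 4)) + 1*(1 - 4) = 120*(2*(-1 - 4)) + 1*(1 - 4) = 120*(2*(-5)) + 1*(-3) = 120*(-10) - 3 = -1200 - 3 = -1203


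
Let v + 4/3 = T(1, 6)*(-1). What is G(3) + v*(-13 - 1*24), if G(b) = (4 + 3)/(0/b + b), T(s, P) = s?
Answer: 266/3 ≈ 88.667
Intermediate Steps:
G(b) = 7/b (G(b) = 7/(0 + b) = 7/b)
v = -7/3 (v = -4/3 + 1*(-1) = -4/3 - 1 = -7/3 ≈ -2.3333)
G(3) + v*(-13 - 1*24) = 7/3 - 7*(-13 - 1*24)/3 = 7*(⅓) - 7*(-13 - 24)/3 = 7/3 - 7/3*(-37) = 7/3 + 259/3 = 266/3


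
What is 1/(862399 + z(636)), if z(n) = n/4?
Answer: 1/862558 ≈ 1.1593e-6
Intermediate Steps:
z(n) = n/4 (z(n) = n*(¼) = n/4)
1/(862399 + z(636)) = 1/(862399 + (¼)*636) = 1/(862399 + 159) = 1/862558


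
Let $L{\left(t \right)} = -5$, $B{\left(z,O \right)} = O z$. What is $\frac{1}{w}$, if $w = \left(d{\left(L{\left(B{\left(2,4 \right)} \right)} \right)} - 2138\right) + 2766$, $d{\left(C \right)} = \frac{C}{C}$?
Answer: $\frac{1}{629} \approx 0.0015898$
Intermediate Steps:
$d{\left(C \right)} = 1$
$w = 629$ ($w = \left(1 - 2138\right) + 2766 = -2137 + 2766 = 629$)
$\frac{1}{w} = \frac{1}{629}$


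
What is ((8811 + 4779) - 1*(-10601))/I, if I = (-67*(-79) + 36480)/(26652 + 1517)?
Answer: 681436279/41773 ≈ 16313.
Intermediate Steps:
I = 41773/28169 (I = (5293 + 36480)/28169 = 41773*(1/28169) = 41773/28169 ≈ 1.4829)
((8811 + 4779) - 1*(-10601))/I = ((8811 + 4779) - 1*(-10601))/(41773/28169) = (13590 + 10601)*(28169/41773) = 24191*(28169/41773) = 681436279/41773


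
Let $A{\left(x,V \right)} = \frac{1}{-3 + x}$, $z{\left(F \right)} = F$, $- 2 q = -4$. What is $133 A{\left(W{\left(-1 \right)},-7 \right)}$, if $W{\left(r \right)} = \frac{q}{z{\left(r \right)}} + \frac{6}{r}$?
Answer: $- \frac{133}{11} \approx -12.091$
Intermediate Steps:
$q = 2$ ($q = \left(- \frac{1}{2}\right) \left(-4\right) = 2$)
$W{\left(r \right)} = \frac{8}{r}$ ($W{\left(r \right)} = \frac{2}{r} + \frac{6}{r} = \frac{8}{r}$)
$133 A{\left(W{\left(-1 \right)},-7 \right)} = \frac{133}{-3 + \frac{8}{-1}} = \frac{133}{-3 + 8 \left(-1\right)} = \frac{133}{-3 - 8} = \frac{133}{-11} = 133 \left(- \frac{1}{11}\right) = - \frac{133}{11}$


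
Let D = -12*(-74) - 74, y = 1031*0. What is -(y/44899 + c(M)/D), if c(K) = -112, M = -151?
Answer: 56/407 ≈ 0.13759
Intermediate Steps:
y = 0
D = 814 (D = 888 - 74 = 814)
-(y/44899 + c(M)/D) = -(0/44899 - 112/814) = -(0*(1/44899) - 112*1/814) = -(0 - 56/407) = -1*(-56/407) = 56/407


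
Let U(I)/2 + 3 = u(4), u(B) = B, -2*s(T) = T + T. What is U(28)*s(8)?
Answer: -16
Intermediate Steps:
s(T) = -T (s(T) = -(T + T)/2 = -T)
U(I) = 2 (U(I) = -6 + 2*4 = -6 + 8 = 2)
U(28)*s(8) = 2*(-1*8) = 2*(-8) = -16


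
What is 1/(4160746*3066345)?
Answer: 1/12758282693370 ≈ 7.8380e-14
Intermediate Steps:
1/(4160746*3066345) = (1/4160746)*(1/3066345) = 1/12758282693370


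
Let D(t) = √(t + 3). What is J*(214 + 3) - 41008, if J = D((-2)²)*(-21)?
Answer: -41008 - 4557*√7 ≈ -53065.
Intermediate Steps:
D(t) = √(3 + t)
J = -21*√7 (J = √(3 + (-2)²)*(-21) = √(3 + 4)*(-21) = √7*(-21) = -21*√7 ≈ -55.561)
J*(214 + 3) - 41008 = (-21*√7)*(214 + 3) - 41008 = -21*√7*217 - 41008 = -4557*√7 - 41008 = -41008 - 4557*√7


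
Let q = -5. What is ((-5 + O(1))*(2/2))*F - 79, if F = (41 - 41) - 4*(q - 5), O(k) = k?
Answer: -239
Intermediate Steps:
F = 40 (F = (41 - 41) - 4*(-5 - 5) = 0 - 4*(-10) = 0 + 40 = 40)
((-5 + O(1))*(2/2))*F - 79 = ((-5 + 1)*(2/2))*40 - 79 = -8/2*40 - 79 = -4*1*40 - 79 = -4*40 - 79 = -160 - 79 = -239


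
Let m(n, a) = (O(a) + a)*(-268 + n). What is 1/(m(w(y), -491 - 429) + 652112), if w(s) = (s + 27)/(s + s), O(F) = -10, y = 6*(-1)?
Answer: 2/1805959 ≈ 1.1074e-6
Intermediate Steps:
y = -6
w(s) = (27 + s)/(2*s) (w(s) = (27 + s)/((2*s)) = (27 + s)*(1/(2*s)) = (27 + s)/(2*s))
m(n, a) = (-268 + n)*(-10 + a) (m(n, a) = (-10 + a)*(-268 + n) = (-268 + n)*(-10 + a))
1/(m(w(y), -491 - 429) + 652112) = 1/((2680 - 268*(-491 - 429) - 5*(27 - 6)/(-6) + (-491 - 429)*((½)*(27 - 6)/(-6))) + 652112) = 1/((2680 - 268*(-920) - 5*(-1)*21/6 - 460*(-1)*21/6) + 652112) = 1/((2680 + 246560 - 10*(-7/4) - 920*(-7/4)) + 652112) = 1/((2680 + 246560 + 35/2 + 1610) + 652112) = 1/(501735/2 + 652112) = 1/(1805959/2) = 2/1805959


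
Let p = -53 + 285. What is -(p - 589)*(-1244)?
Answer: -444108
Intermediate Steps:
p = 232
-(p - 589)*(-1244) = -(232 - 589)*(-1244) = -(-357)*(-1244) = -1*444108 = -444108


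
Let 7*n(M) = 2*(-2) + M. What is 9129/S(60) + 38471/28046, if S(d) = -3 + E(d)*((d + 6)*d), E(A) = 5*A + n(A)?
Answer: 15726075267/11402353714 ≈ 1.3792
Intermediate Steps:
n(M) = -4/7 + M/7 (n(M) = (2*(-2) + M)/7 = (-4 + M)/7 = -4/7 + M/7)
E(A) = -4/7 + 36*A/7 (E(A) = 5*A + (-4/7 + A/7) = -4/7 + 36*A/7)
S(d) = -3 + d*(6 + d)*(-4/7 + 36*d/7) (S(d) = -3 + (-4/7 + 36*d/7)*((d + 6)*d) = -3 + (-4/7 + 36*d/7)*((6 + d)*d) = -3 + (-4/7 + 36*d/7)*(d*(6 + d)) = -3 + d*(6 + d)*(-4/7 + 36*d/7))
9129/S(60) + 38471/28046 = 9129/(-3 - 24/7*60 + (36/7)*60³ + (212/7)*60²) + 38471/28046 = 9129/(-3 - 1440/7 + (36/7)*216000 + (212/7)*3600) + 38471*(1/28046) = 9129/(-3 - 1440/7 + 7776000/7 + 763200/7) + 38471/28046 = 9129/1219677 + 38471/28046 = 9129*(1/1219677) + 38471/28046 = 3043/406559 + 38471/28046 = 15726075267/11402353714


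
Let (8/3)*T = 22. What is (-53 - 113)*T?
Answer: -2739/2 ≈ -1369.5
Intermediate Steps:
T = 33/4 (T = (3/8)*22 = 33/4 ≈ 8.2500)
(-53 - 113)*T = (-53 - 113)*(33/4) = -166*33/4 = -2739/2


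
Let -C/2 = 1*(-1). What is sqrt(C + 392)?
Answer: sqrt(394) ≈ 19.849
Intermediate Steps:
C = 2 (C = -2*(-1) = 2)
sqrt(C + 392) = sqrt(2 + 392) = sqrt(394)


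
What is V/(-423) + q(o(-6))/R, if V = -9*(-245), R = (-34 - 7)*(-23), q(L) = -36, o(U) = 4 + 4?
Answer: -232727/44321 ≈ -5.2509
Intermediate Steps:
o(U) = 8
R = 943 (R = -41*(-23) = 943)
V = 2205
V/(-423) + q(o(-6))/R = 2205/(-423) - 36/943 = 2205*(-1/423) - 36*1/943 = -245/47 - 36/943 = -232727/44321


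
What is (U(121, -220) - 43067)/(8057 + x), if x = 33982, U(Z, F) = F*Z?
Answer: -2581/1557 ≈ -1.6577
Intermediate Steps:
(U(121, -220) - 43067)/(8057 + x) = (-220*121 - 43067)/(8057 + 33982) = (-26620 - 43067)/42039 = -69687*1/42039 = -2581/1557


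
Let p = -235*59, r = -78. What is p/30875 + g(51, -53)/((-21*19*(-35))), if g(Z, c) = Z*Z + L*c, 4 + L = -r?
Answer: -493496/907725 ≈ -0.54366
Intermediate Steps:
L = 74 (L = -4 - 1*(-78) = -4 + 78 = 74)
g(Z, c) = Z² + 74*c (g(Z, c) = Z*Z + 74*c = Z² + 74*c)
p = -13865
p/30875 + g(51, -53)/((-21*19*(-35))) = -13865/30875 + (51² + 74*(-53))/((-21*19*(-35))) = -13865*1/30875 + (2601 - 3922)/((-399*(-35))) = -2773/6175 - 1321/13965 = -493496/907725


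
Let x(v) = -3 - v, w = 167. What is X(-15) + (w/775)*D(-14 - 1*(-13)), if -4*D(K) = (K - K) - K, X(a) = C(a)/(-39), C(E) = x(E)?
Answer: -14571/40300 ≈ -0.36156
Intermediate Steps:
C(E) = -3 - E
X(a) = 1/13 + a/39 (X(a) = (-3 - a)/(-39) = (-3 - a)*(-1/39) = 1/13 + a/39)
D(K) = K/4 (D(K) = -((K - K) - K)/4 = -(0 - K)/4 = -(-1)*K/4 = K/4)
X(-15) + (w/775)*D(-14 - 1*(-13)) = (1/13 + (1/39)*(-15)) + (167/775)*((-14 - 1*(-13))/4) = (1/13 - 5/13) + (167*(1/775))*((-14 + 13)/4) = -4/13 + 167*((¼)*(-1))/775 = -4/13 + (167/775)*(-¼) = -4/13 - 167/3100 = -14571/40300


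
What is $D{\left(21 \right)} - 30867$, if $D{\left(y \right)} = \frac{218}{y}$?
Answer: $- \frac{647989}{21} \approx -30857.0$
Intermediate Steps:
$D{\left(21 \right)} - 30867 = \frac{218}{21} - 30867 = - \frac{647989}{21}$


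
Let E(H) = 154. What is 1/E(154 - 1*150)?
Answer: 1/154 ≈ 0.0064935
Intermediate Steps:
1/E(154 - 1*150) = 1/154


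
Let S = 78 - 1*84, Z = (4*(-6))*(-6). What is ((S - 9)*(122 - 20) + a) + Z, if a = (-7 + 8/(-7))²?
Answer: -64665/49 ≈ -1319.7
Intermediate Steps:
Z = 144 (Z = -24*(-6) = 144)
S = -6 (S = 78 - 84 = -6)
a = 3249/49 (a = (-7 + 8*(-⅐))² = (-7 - 8/7)² = (-57/7)² = 3249/49 ≈ 66.306)
((S - 9)*(122 - 20) + a) + Z = ((-6 - 9)*(122 - 20) + 3249/49) + 144 = (-15*102 + 3249/49) + 144 = (-1530 + 3249/49) + 144 = -71721/49 + 144 = -64665/49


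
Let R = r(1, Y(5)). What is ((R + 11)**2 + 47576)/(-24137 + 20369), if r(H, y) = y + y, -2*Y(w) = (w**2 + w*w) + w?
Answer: -2063/157 ≈ -13.140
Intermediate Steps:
Y(w) = -w**2 - w/2 (Y(w) = -((w**2 + w*w) + w)/2 = -((w**2 + w**2) + w)/2 = -(2*w**2 + w)/2 = -(w + 2*w**2)/2 = -w**2 - w/2)
r(H, y) = 2*y
R = -55 (R = 2*(-1*5*(1/2 + 5)) = 2*(-1*5*11/2) = 2*(-55/2) = -55)
((R + 11)**2 + 47576)/(-24137 + 20369) = ((-55 + 11)**2 + 47576)/(-24137 + 20369) = ((-44)**2 + 47576)/(-3768) = (1936 + 47576)*(-1/3768) = 49512*(-1/3768) = -2063/157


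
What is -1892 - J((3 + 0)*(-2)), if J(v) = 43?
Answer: -1935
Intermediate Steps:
-1892 - J((3 + 0)*(-2)) = -1892 - 1*43 = -1892 - 43 = -1935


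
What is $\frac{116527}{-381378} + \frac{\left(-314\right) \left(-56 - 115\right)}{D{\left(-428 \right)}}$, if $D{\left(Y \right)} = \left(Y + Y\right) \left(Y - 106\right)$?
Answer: $- \frac{2732270623}{14527450776} \approx -0.18808$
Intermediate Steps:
$D{\left(Y \right)} = 2 Y \left(-106 + Y\right)$
$\frac{116527}{-381378} + \frac{\left(-314\right) \left(-56 - 115\right)}{D{\left(-428 \right)}} = \frac{116527}{-381378} + \frac{\left(-314\right) \left(-56 - 115\right)}{2 \left(-428\right) \left(-106 - 428\right)} = 116527 \left(- \frac{1}{381378}\right) + \frac{\left(-314\right) \left(-171\right)}{2 \left(-428\right) \left(-534\right)} = - \frac{116527}{381378} + \frac{53694}{457104} = - \frac{116527}{381378} + 53694 \cdot \frac{1}{457104} = - \frac{116527}{381378} + \frac{8949}{76184} = - \frac{2732270623}{14527450776}$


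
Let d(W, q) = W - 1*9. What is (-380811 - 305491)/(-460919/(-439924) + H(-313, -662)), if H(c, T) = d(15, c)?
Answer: -301920721048/3100463 ≈ -97379.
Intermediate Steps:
d(W, q) = -9 + W (d(W, q) = W - 9 = -9 + W)
H(c, T) = 6 (H(c, T) = -9 + 15 = 6)
(-380811 - 305491)/(-460919/(-439924) + H(-313, -662)) = (-380811 - 305491)/(-460919/(-439924) + 6) = -686302/(-460919*(-1/439924) + 6) = -686302/(460919/439924 + 6) = -686302/3100463/439924 = -686302*439924/3100463 = -301920721048/3100463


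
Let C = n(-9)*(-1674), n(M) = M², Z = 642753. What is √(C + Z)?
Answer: 3*√56351 ≈ 712.15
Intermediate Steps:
C = -135594 (C = (-9)²*(-1674) = 81*(-1674) = -135594)
√(C + Z) = √(-135594 + 642753) = √507159 = 3*√56351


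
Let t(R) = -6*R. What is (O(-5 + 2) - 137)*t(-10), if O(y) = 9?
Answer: -7680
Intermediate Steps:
(O(-5 + 2) - 137)*t(-10) = (9 - 137)*(-6*(-10)) = -128*60 = -7680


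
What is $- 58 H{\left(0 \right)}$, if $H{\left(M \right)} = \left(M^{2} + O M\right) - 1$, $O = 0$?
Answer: $58$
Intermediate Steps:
$H{\left(M \right)} = -1 + M^{2}$ ($H{\left(M \right)} = \left(M^{2} + 0 M\right) - 1 = \left(M^{2} + 0\right) - 1 = M^{2} - 1 = -1 + M^{2}$)
$- 58 H{\left(0 \right)} = - 58 \left(-1 + 0^{2}\right) = - 58 \left(-1 + 0\right) = \left(-58\right) \left(-1\right) = 58$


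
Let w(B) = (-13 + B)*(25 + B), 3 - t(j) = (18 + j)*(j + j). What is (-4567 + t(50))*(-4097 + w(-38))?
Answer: 39023976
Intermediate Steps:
t(j) = 3 - 2*j*(18 + j) (t(j) = 3 - (18 + j)*(j + j) = 3 - (18 + j)*2*j = 3 - 2*j*(18 + j))
(-4567 + t(50))*(-4097 + w(-38)) = (-4567 + (3 - 36*50 - 2*50²))*(-4097 + (-325 + (-38)² + 12*(-38))) = (-4567 + (3 - 1800 - 2*2500))*(-4097 + (-325 + 1444 - 456)) = (-4567 + (3 - 1800 - 5000))*(-4097 + 663) = (-4567 - 6797)*(-3434) = -11364*(-3434) = 39023976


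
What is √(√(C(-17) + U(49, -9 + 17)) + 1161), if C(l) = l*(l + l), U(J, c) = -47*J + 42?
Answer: √(1161 + 3*I*√187) ≈ 34.079 + 0.6019*I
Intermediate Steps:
U(J, c) = 42 - 47*J
C(l) = 2*l² (C(l) = l*(2*l) = 2*l²)
√(√(C(-17) + U(49, -9 + 17)) + 1161) = √(√(2*(-17)² + (42 - 47*49)) + 1161) = √(√(2*289 + (42 - 2303)) + 1161) = √(√(578 - 2261) + 1161) = √(√(-1683) + 1161) = √(3*I*√187 + 1161) = √(1161 + 3*I*√187)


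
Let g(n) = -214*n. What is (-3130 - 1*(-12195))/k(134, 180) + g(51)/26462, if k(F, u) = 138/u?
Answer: 3598044939/304313 ≈ 11824.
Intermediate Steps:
(-3130 - 1*(-12195))/k(134, 180) + g(51)/26462 = (-3130 - 1*(-12195))/((138/180)) - 214*51/26462 = (-3130 + 12195)/((138*(1/180))) - 10914*1/26462 = 9065/(23/30) - 5457/13231 = 9065*(30/23) - 5457/13231 = 271950/23 - 5457/13231 = 3598044939/304313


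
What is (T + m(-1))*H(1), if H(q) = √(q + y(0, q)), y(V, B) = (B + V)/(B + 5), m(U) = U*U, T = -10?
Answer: -3*√42/2 ≈ -9.7211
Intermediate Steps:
m(U) = U²
y(V, B) = (B + V)/(5 + B)
H(q) = √(q + q/(5 + q)) (H(q) = √(q + (q + 0)/(5 + q)) = √(q + q/(5 + q)))
(T + m(-1))*H(1) = (-10 + (-1)²)*√(1*(6 + 1)/(5 + 1)) = (-10 + 1)*√(1*7/6) = -9*√42/6 = -3*√42/2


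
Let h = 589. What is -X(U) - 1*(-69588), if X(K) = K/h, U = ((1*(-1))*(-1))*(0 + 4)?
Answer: 40987328/589 ≈ 69588.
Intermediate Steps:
U = 4 (U = -1*(-1)*4 = 1*4 = 4)
X(K) = K/589
-X(U) - 1*(-69588) = -4/589 - 1*(-69588) = -1*4/589 + 69588 = -4/589 + 69588 = 40987328/589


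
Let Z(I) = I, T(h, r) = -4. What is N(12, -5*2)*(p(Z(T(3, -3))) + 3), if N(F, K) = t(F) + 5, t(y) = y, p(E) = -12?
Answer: -153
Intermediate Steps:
N(F, K) = 5 + F (N(F, K) = F + 5 = 5 + F)
N(12, -5*2)*(p(Z(T(3, -3))) + 3) = (5 + 12)*(-12 + 3) = 17*(-9) = -153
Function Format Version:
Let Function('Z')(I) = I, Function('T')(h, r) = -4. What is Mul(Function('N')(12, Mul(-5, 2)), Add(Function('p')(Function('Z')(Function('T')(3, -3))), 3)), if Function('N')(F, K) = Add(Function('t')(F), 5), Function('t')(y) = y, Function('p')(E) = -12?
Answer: -153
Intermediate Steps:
Function('N')(F, K) = Add(5, F) (Function('N')(F, K) = Add(F, 5) = Add(5, F))
Mul(Function('N')(12, Mul(-5, 2)), Add(Function('p')(Function('Z')(Function('T')(3, -3))), 3)) = Mul(Add(5, 12), Add(-12, 3)) = Mul(17, -9) = -153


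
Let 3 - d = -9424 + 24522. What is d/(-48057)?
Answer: 15095/48057 ≈ 0.31411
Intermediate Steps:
d = -15095 (d = 3 - (-9424 + 24522) = 3 - 1*15098 = 3 - 15098 = -15095)
d/(-48057) = -15095/(-48057) = -15095*(-1/48057) = 15095/48057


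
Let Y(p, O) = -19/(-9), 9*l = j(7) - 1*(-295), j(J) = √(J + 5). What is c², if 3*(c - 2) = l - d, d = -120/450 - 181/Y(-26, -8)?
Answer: 11382437644/6579225 + 426752*√3/69255 ≈ 1740.7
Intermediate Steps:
j(J) = √(5 + J)
l = 295/9 + 2*√3/9 (l = (√(5 + 7) - 1*(-295))/9 = (√12 + 295)/9 = (2*√3 + 295)/9 = (295 + 2*√3)/9 = 295/9 + 2*√3/9 ≈ 33.163)
Y(p, O) = 19/9 (Y(p, O) = -19*(-⅑) = 19/9)
d = -24511/285 (d = -120/450 - 181/19/9 = -120*1/450 - 181*9/19 = -4/15 - 1629/19 = -24511/285 ≈ -86.004)
c = 106688/2565 + 2*√3/27 (c = 2 + ((295/9 + 2*√3/9) - 1*(-24511/285))/3 = 2 + ((295/9 + 2*√3/9) + 24511/285)/3 = 2 + (101558/855 + 2*√3/9)/3 = 2 + (101558/2565 + 2*√3/27) = 106688/2565 + 2*√3/27 ≈ 41.722)
c² = (106688/2565 + 2*√3/27)²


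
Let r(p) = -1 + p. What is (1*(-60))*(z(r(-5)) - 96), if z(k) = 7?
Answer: 5340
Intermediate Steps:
(1*(-60))*(z(r(-5)) - 96) = (1*(-60))*(7 - 96) = -60*(-89) = 5340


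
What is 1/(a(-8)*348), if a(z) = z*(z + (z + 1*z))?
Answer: 1/66816 ≈ 1.4966e-5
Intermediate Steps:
a(z) = 3*z² (a(z) = z*(z + (z + z)) = z*(z + 2*z) = z*(3*z) = 3*z²)
1/(a(-8)*348) = 1/((3*(-8)²)*348) = 1/((3*64)*348) = 1/(192*348) = 1/66816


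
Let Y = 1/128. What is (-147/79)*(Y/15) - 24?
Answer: -1213489/50560 ≈ -24.001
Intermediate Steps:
Y = 1/128 ≈ 0.0078125
(-147/79)*(Y/15) - 24 = (-147/79)*((1/128)/15) - 24 = (-147*1/79)*((1/128)*(1/15)) - 24 = -147/79*1/1920 - 24 = -49/50560 - 24 = -1213489/50560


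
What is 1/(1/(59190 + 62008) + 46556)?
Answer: 121198/5642494089 ≈ 2.1479e-5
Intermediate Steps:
1/(1/(59190 + 62008) + 46556) = 1/(1/121198 + 46556) = 1/(5642494089/121198) = 121198/5642494089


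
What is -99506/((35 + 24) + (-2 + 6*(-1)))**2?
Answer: -99506/2601 ≈ -38.257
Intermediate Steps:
-99506/((35 + 24) + (-2 + 6*(-1)))**2 = -99506/(59 + (-2 - 6))**2 = -99506/(59 - 8)**2 = -99506/(51**2) = -99506/2601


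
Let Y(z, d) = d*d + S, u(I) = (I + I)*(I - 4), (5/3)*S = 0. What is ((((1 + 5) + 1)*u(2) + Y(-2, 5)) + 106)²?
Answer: 5625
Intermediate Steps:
S = 0 (S = (⅗)*0 = 0)
u(I) = 2*I*(-4 + I) (u(I) = (2*I)*(-4 + I) = 2*I*(-4 + I))
Y(z, d) = d² (Y(z, d) = d*d + 0 = d² + 0 = d²)
((((1 + 5) + 1)*u(2) + Y(-2, 5)) + 106)² = ((((1 + 5) + 1)*(2*2*(-4 + 2)) + 5²) + 106)² = (((6 + 1)*(2*2*(-2)) + 25) + 106)² = ((7*(-8) + 25) + 106)² = ((-56 + 25) + 106)² = (-31 + 106)² = 75² = 5625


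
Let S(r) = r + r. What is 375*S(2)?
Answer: 1500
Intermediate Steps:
S(r) = 2*r
375*S(2) = 375*(2*2) = 375*4 = 1500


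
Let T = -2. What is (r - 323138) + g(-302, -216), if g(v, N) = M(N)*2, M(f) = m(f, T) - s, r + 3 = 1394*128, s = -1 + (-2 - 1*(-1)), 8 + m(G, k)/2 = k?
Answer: -144745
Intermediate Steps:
m(G, k) = -16 + 2*k
s = -2 (s = -1 + (-2 + 1) = -1 - 1 = -2)
r = 178429 (r = -3 + 1394*128 = -3 + 178432 = 178429)
M(f) = -18 (M(f) = (-16 + 2*(-2)) - 1*(-2) = (-16 - 4) + 2 = -20 + 2 = -18)
g(v, N) = -36 (g(v, N) = -18*2 = -36)
(r - 323138) + g(-302, -216) = (178429 - 323138) - 36 = -144709 - 36 = -144745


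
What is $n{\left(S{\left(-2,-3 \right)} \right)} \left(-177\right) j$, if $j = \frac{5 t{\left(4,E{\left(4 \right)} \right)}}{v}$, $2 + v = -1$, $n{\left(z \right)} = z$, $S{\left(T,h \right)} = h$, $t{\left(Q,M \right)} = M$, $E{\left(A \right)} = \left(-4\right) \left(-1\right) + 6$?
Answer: $-8850$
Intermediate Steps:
$E{\left(A \right)} = 10$ ($E{\left(A \right)} = 4 + 6 = 10$)
$v = -3$ ($v = -2 - 1 = -3$)
$j = - \frac{50}{3}$ ($j = \frac{5 \cdot 10}{-3} = 50 \left(- \frac{1}{3}\right) = - \frac{50}{3} \approx -16.667$)
$n{\left(S{\left(-2,-3 \right)} \right)} \left(-177\right) j = \left(-3\right) \left(-177\right) \left(- \frac{50}{3}\right) = 531 \left(- \frac{50}{3}\right) = -8850$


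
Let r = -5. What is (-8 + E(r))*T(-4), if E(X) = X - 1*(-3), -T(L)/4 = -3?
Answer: -120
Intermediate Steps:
T(L) = 12 (T(L) = -4*(-3) = 12)
E(X) = 3 + X (E(X) = X + 3 = 3 + X)
(-8 + E(r))*T(-4) = (-8 + (3 - 5))*12 = (-8 - 2)*12 = -10*12 = -120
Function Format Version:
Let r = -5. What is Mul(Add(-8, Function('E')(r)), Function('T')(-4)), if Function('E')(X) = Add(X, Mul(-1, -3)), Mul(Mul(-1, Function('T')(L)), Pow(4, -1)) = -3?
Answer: -120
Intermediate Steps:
Function('T')(L) = 12 (Function('T')(L) = Mul(-4, -3) = 12)
Function('E')(X) = Add(3, X) (Function('E')(X) = Add(X, 3) = Add(3, X))
Mul(Add(-8, Function('E')(r)), Function('T')(-4)) = Mul(Add(-8, Add(3, -5)), 12) = Mul(Add(-8, -2), 12) = Mul(-10, 12) = -120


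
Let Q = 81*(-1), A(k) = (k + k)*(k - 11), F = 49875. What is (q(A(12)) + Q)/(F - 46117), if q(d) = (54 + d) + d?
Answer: 21/3758 ≈ 0.0055881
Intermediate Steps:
A(k) = 2*k*(-11 + k) (A(k) = (2*k)*(-11 + k) = 2*k*(-11 + k))
Q = -81
q(d) = 54 + 2*d
(q(A(12)) + Q)/(F - 46117) = ((54 + 2*(2*12*(-11 + 12))) - 81)/(49875 - 46117) = ((54 + 2*(2*12*1)) - 81)/3758 = ((54 + 2*24) - 81)*(1/3758) = ((54 + 48) - 81)*(1/3758) = (102 - 81)*(1/3758) = 21*(1/3758) = 21/3758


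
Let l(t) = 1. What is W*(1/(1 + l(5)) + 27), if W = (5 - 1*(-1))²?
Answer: 990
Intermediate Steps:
W = 36 (W = (5 + 1)² = 6² = 36)
W*(1/(1 + l(5)) + 27) = 36*(1/(1 + 1) + 27) = 36*(1/2 + 27) = 36*(½ + 27) = 36*(55/2) = 990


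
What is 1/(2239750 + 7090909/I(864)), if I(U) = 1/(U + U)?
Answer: 1/12255330502 ≈ 8.1597e-11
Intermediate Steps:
I(U) = 1/(2*U)
1/(2239750 + 7090909/I(864)) = 1/(2239750 + 7090909/(((1/2)/864))) = 1/(2239750 + 7090909/(((1/2)*(1/864)))) = 1/(2239750 + 7090909/(1/1728)) = 1/(2239750 + 7090909*1728) = 1/(2239750 + 12253090752) = 1/12255330502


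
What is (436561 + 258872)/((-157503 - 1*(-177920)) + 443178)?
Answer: 695433/463595 ≈ 1.5001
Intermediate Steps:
(436561 + 258872)/((-157503 - 1*(-177920)) + 443178) = 695433/((-157503 + 177920) + 443178) = 695433/(20417 + 443178) = 695433/463595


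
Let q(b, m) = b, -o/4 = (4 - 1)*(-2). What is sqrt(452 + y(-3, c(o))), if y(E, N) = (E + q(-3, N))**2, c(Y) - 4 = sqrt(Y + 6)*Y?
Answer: 2*sqrt(122) ≈ 22.091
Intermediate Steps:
o = 24 (o = -4*(4 - 1)*(-2) = -12*(-2) = -4*(-6) = 24)
c(Y) = 4 + Y*sqrt(6 + Y) (c(Y) = 4 + sqrt(Y + 6)*Y = 4 + sqrt(6 + Y)*Y = 4 + Y*sqrt(6 + Y))
y(E, N) = (-3 + E)**2 (y(E, N) = (E - 3)**2 = (-3 + E)**2)
sqrt(452 + y(-3, c(o))) = sqrt(452 + (-3 - 3)**2) = sqrt(452 + (-6)**2) = sqrt(452 + 36) = sqrt(488) = 2*sqrt(122)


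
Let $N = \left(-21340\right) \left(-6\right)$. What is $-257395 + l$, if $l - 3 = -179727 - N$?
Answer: $-565159$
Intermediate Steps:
$N = 128040$
$l = -307764$ ($l = 3 - 307767 = -307764$)
$-257395 + l = -257395 - 307764 = -565159$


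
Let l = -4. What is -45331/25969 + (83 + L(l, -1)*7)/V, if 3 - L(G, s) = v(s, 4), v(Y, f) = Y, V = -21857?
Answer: -993682226/567604433 ≈ -1.7507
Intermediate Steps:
L(G, s) = 3 - s
-45331/25969 + (83 + L(l, -1)*7)/V = -45331/25969 + (83 + (3 - 1*(-1))*7)/(-21857) = -45331*1/25969 + (83 + (3 + 1)*7)*(-1/21857) = -45331/25969 + (83 + 4*7)*(-1/21857) = -45331/25969 + (83 + 28)*(-1/21857) = -45331/25969 + 111*(-1/21857) = -45331/25969 - 111/21857 = -993682226/567604433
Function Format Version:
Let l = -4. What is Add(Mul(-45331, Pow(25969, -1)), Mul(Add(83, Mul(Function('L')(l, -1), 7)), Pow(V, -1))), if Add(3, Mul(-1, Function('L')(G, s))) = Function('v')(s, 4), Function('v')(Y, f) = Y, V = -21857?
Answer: Rational(-993682226, 567604433) ≈ -1.7507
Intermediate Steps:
Function('L')(G, s) = Add(3, Mul(-1, s))
Add(Mul(-45331, Pow(25969, -1)), Mul(Add(83, Mul(Function('L')(l, -1), 7)), Pow(V, -1))) = Add(Mul(-45331, Pow(25969, -1)), Mul(Add(83, Mul(Add(3, Mul(-1, -1)), 7)), Pow(-21857, -1))) = Add(Mul(-45331, Rational(1, 25969)), Mul(Add(83, Mul(Add(3, 1), 7)), Rational(-1, 21857))) = Add(Rational(-45331, 25969), Mul(Add(83, Mul(4, 7)), Rational(-1, 21857))) = Add(Rational(-45331, 25969), Mul(Add(83, 28), Rational(-1, 21857))) = Add(Rational(-45331, 25969), Mul(111, Rational(-1, 21857))) = Add(Rational(-45331, 25969), Rational(-111, 21857)) = Rational(-993682226, 567604433)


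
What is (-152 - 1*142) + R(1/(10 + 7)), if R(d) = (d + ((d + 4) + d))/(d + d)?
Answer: -517/2 ≈ -258.50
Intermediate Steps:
R(d) = (4 + 3*d)/(2*d) (R(d) = (d + ((4 + d) + d))/((2*d)) = (d + (4 + 2*d))*(1/(2*d)) = (4 + 3*d)*(1/(2*d)) = (4 + 3*d)/(2*d))
(-152 - 1*142) + R(1/(10 + 7)) = (-152 - 1*142) + (3/2 + 2/(1/(10 + 7))) = (-152 - 142) + (3/2 + 2/(1/17)) = -294 + (3/2 + 2/(1/17)) = -294 + (3/2 + 2*17) = -294 + (3/2 + 34) = -294 + 71/2 = -517/2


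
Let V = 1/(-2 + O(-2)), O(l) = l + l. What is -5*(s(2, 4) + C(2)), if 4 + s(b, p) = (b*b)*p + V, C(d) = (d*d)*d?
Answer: -595/6 ≈ -99.167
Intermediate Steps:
O(l) = 2*l
C(d) = d³ (C(d) = d²*d = d³)
V = -⅙ (V = 1/(-2 + 2*(-2)) = 1/(-2 - 4) = 1/(-6) = -⅙ ≈ -0.16667)
s(b, p) = -25/6 + p*b² (s(b, p) = -4 + ((b*b)*p - ⅙) = -4 + (b²*p - ⅙) = -4 + (p*b² - ⅙) = -4 + (-⅙ + p*b²) = -25/6 + p*b²)
-5*(s(2, 4) + C(2)) = -5*((-25/6 + 4*2²) + 2³) = -5*((-25/6 + 4*4) + 8) = -5*((-25/6 + 16) + 8) = -5*(71/6 + 8) = -5*119/6 = -595/6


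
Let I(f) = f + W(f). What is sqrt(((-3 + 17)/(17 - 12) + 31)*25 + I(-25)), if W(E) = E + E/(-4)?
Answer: sqrt(3205)/2 ≈ 28.306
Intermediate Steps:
W(E) = 3*E/4 (W(E) = E + E*(-1/4) = E - E/4 = 3*E/4)
I(f) = 7*f/4 (I(f) = f + 3*f/4 = 7*f/4)
sqrt(((-3 + 17)/(17 - 12) + 31)*25 + I(-25)) = sqrt(((-3 + 17)/(17 - 12) + 31)*25 + (7/4)*(-25)) = sqrt((14/5 + 31)*25 - 175/4) = sqrt((169/5)*25 - 175/4) = sqrt(845 - 175/4) = sqrt(3205/4) = sqrt(3205)/2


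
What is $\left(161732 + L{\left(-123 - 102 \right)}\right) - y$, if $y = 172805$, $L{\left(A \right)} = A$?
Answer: $-11298$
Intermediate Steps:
$\left(161732 + L{\left(-123 - 102 \right)}\right) - y = \left(161732 - 225\right) - 172805 = 161507 - 172805 = -11298$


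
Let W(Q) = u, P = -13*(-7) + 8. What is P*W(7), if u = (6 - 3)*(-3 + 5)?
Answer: 594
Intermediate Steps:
u = 6 (u = 3*2 = 6)
P = 99 (P = 91 + 8 = 99)
W(Q) = 6
P*W(7) = 99*6 = 594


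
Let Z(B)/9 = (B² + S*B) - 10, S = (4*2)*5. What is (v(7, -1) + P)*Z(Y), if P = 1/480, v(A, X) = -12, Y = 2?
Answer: -639249/80 ≈ -7990.6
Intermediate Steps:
P = 1/480 ≈ 0.0020833
S = 40 (S = 8*5 = 40)
Z(B) = -90 + 9*B² + 360*B (Z(B) = 9*((B² + 40*B) - 10) = 9*(-10 + B² + 40*B) = -90 + 9*B² + 360*B)
(v(7, -1) + P)*Z(Y) = (-12 + 1/480)*(-90 + 9*2² + 360*2) = -5759*(-90 + 9*4 + 720)/480 = -5759*(-90 + 36 + 720)/480 = -5759/480*666 = -639249/80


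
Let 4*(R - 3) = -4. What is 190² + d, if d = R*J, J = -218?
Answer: 35664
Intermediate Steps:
R = 2 (R = 3 + (¼)*(-4) = 3 - 1 = 2)
d = -436 (d = 2*(-218) = -436)
190² + d = 190² - 436 = 36100 - 436 = 35664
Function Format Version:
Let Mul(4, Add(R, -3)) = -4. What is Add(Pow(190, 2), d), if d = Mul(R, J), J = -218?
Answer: 35664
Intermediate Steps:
R = 2 (R = Add(3, Mul(Rational(1, 4), -4)) = Add(3, -1) = 2)
d = -436 (d = Mul(2, -218) = -436)
Add(Pow(190, 2), d) = Add(Pow(190, 2), -436) = Add(36100, -436) = 35664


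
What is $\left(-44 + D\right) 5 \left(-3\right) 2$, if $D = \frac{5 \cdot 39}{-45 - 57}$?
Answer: $\frac{23415}{17} \approx 1377.4$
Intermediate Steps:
$D = - \frac{65}{34}$ ($D = \frac{195}{-45 - 57} = \frac{195}{-102} = 195 \left(- \frac{1}{102}\right) = - \frac{65}{34} \approx -1.9118$)
$\left(-44 + D\right) 5 \left(-3\right) 2 = \left(-44 - \frac{65}{34}\right) 5 \left(-3\right) 2 = - \frac{1561 \left(\left(-15\right) 2\right)}{34} = \left(- \frac{1561}{34}\right) \left(-30\right) = \frac{23415}{17}$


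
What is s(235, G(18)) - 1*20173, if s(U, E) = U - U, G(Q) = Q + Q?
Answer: -20173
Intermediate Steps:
G(Q) = 2*Q
s(U, E) = 0
s(235, G(18)) - 1*20173 = 0 - 1*20173 = 0 - 20173 = -20173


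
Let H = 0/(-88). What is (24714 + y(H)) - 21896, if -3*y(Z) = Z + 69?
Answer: 2795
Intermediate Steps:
H = 0 (H = 0*(-1/88) = 0)
y(Z) = -23 - Z/3 (y(Z) = -(Z + 69)/3 = -(69 + Z)/3 = -23 - Z/3)
(24714 + y(H)) - 21896 = (24714 + (-23 - ⅓*0)) - 21896 = (24714 + (-23 + 0)) - 21896 = (24714 - 23) - 21896 = 24691 - 21896 = 2795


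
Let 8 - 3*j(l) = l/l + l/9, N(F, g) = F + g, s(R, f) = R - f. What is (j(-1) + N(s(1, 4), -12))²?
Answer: 116281/729 ≈ 159.51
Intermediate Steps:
j(l) = 7/3 - l/27 (j(l) = 8/3 - (l/l + l/9)/3 = 8/3 - (1 + l*(⅑))/3 = 8/3 - (1 + l/9)/3 = 8/3 + (-⅓ - l/27) = 7/3 - l/27)
(j(-1) + N(s(1, 4), -12))² = ((7/3 - 1/27*(-1)) + ((1 - 1*4) - 12))² = ((7/3 + 1/27) + ((1 - 4) - 12))² = (64/27 + (-3 - 12))² = (64/27 - 15)² = (-341/27)² = 116281/729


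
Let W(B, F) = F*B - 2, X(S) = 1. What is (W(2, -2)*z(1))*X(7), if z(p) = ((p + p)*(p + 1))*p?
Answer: -24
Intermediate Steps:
W(B, F) = -2 + B*F (W(B, F) = B*F - 2 = -2 + B*F)
z(p) = 2*p²*(1 + p) (z(p) = ((2*p)*(1 + p))*p = (2*p*(1 + p))*p = 2*p²*(1 + p))
(W(2, -2)*z(1))*X(7) = ((-2 + 2*(-2))*(2*1²*(1 + 1)))*1 = ((-2 - 4)*(2*1*2))*1 = -6*4*1 = -24*1 = -24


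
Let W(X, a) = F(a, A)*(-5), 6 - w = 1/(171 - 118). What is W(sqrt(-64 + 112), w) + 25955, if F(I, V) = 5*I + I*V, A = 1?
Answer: 1366105/53 ≈ 25776.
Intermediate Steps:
w = 317/53 (w = 6 - 1/(171 - 118) = 6 - 1/53 = 317/53 ≈ 5.9811)
W(X, a) = -30*a (W(X, a) = (a*(5 + 1))*(-5) = (a*6)*(-5) = (6*a)*(-5) = -30*a)
W(sqrt(-64 + 112), w) + 25955 = -30*317/53 + 25955 = -9510/53 + 25955 = 1366105/53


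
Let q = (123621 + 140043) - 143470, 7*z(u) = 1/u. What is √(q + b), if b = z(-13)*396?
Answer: √995290478/91 ≈ 346.68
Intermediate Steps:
z(u) = 1/(7*u)
q = 120194 (q = 263664 - 143470 = 120194)
b = -396/91 (b = ((⅐)/(-13))*396 = ((⅐)*(-1/13))*396 = -1/91*396 = -396/91 ≈ -4.3516)
√(q + b) = √(120194 - 396/91) = √(10937258/91) = √995290478/91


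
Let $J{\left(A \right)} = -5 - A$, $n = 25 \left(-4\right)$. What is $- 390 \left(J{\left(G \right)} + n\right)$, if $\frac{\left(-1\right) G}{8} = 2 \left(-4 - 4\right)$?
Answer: $90870$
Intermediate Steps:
$n = -100$
$G = 128$ ($G = - 8 \cdot 2 \left(-4 - 4\right) = - 8 \cdot 2 \left(-8\right) = \left(-8\right) \left(-16\right) = 128$)
$- 390 \left(J{\left(G \right)} + n\right) = - 390 \left(\left(-5 - 128\right) - 100\right) = - 390 \left(-133 - 100\right) = \left(-390\right) \left(-233\right) = 90870$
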